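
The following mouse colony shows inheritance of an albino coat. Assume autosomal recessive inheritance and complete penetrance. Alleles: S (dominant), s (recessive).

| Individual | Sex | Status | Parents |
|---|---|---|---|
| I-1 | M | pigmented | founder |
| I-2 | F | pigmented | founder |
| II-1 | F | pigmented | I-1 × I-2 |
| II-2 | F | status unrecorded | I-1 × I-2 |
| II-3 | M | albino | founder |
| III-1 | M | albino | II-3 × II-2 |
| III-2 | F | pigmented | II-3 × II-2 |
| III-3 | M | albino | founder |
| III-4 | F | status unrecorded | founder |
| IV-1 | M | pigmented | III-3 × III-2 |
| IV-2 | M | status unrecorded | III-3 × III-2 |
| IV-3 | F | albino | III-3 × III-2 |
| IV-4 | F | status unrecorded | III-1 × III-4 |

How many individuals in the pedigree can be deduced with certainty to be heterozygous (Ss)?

3

Obligate heterozygotes: II-2 passed S to III-2 (Ss, whose s came from II-3) and passed s to III-1 (ss), so II-2 is Ss; III-2 is pigmented so carries S and received s from II-3 (ss), so III-2 is Ss; IV-1 is pigmented so carries S and received s from III-3 (ss), so IV-1 is Ss.
Every other individual is either homozygous by phenotype or has at least one consistent homozygous assignment, so the count is 3.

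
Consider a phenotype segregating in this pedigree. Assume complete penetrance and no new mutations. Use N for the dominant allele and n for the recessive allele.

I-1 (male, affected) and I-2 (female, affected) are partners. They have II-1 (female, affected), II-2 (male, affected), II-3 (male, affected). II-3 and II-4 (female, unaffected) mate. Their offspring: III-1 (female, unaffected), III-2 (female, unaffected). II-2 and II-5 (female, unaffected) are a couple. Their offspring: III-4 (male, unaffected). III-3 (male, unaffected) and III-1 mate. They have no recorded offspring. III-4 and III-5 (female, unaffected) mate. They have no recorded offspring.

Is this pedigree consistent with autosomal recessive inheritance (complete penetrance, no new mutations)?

Yes

A consistent assignment under autosomal recessive exists: I-1 nn, I-2 nn, II-1 nn, II-2 nn, II-3 nn, II-4 NN, II-5 NN, III-1 Nn, III-2 Nn, III-3 NN, III-4 Nn, III-5 NN.
In this assignment every recorded phenotype matches its genotype and every non-founder's genotype is obtainable from its parents' genotypes, so the pedigree is consistent.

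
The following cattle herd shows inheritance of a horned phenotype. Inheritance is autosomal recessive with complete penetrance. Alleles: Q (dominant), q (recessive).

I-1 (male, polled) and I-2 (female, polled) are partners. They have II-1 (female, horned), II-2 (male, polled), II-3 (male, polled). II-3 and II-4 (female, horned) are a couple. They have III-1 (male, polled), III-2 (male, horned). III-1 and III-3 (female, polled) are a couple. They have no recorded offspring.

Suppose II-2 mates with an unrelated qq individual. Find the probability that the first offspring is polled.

2/3

I-1 is polled so carries Q and passed q to II-1 (qq), so I-1 is Qq.
I-2 is polled so carries Q and passed q to II-1 (qq), so I-2 is Qq.
II-2 is a polled offspring of I-1 (Qq) × I-2 (Qq), whose cross gives 1/4 QQ : 1/2 Qq : 1/4 qq; conditioning on being polled, II-2 is QQ with probability 1/3, Qq with probability 2/3.
Summing over parental genotype combinations, P(offspring is polled) = 1/3·1 + 2/3·1/2 = 2/3.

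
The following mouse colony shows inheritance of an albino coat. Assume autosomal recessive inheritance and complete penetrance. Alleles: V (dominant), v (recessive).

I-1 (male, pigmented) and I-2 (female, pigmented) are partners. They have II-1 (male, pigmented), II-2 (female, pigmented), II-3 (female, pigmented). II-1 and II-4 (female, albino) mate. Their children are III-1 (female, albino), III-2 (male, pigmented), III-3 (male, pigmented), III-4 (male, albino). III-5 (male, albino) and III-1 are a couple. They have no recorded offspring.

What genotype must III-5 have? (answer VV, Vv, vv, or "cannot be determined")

III-5 is albino, so III-5 is vv.

vv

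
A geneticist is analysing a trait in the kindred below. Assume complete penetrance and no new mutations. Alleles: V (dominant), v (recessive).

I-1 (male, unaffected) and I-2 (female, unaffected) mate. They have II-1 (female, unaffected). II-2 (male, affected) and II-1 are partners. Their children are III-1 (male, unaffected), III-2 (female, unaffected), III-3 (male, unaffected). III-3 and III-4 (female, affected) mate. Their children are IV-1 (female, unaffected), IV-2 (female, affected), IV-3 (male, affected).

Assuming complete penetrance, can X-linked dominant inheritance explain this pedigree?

Under X-linked dominant, III-2 (unaffected, female) cannot arise from II-2 (affected) × II-1 (unaffected).

No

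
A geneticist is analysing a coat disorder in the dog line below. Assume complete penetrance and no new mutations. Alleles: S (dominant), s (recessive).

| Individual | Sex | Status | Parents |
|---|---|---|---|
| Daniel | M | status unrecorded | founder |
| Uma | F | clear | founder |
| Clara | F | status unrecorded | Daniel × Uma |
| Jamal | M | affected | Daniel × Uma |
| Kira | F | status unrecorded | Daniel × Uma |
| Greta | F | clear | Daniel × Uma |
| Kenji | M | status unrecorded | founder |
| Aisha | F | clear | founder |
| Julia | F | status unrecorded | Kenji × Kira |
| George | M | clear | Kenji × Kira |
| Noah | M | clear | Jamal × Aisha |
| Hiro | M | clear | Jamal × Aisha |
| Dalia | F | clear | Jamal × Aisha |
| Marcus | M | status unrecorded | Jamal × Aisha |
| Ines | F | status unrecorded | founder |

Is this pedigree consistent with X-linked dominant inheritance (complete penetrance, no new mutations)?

Under X-linked dominant, Jamal (affected, male) cannot arise from Daniel (unrecorded) × Uma (clear).

No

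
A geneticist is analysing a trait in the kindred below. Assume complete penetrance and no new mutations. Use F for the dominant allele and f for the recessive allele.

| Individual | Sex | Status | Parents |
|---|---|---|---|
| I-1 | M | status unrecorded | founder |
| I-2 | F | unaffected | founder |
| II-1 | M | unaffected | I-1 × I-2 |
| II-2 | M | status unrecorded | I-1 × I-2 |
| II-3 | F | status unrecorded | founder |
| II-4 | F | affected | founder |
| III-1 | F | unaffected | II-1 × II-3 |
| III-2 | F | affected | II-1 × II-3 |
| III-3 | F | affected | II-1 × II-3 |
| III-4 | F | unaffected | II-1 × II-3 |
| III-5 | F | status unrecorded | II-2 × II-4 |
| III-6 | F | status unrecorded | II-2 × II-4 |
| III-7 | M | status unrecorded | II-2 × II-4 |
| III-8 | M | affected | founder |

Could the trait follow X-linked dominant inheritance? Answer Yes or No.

A consistent assignment under X-linked dominant exists: I-1 X^F Y, I-2 X^f X^f, II-1 X^f Y, II-2 X^f Y, II-3 X^F X^f, II-4 X^F X^F, III-1 X^f X^f, III-2 X^F X^f, III-3 X^F X^f, III-4 X^f X^f, III-5 X^F X^f, III-6 X^F X^f, III-7 X^F Y, III-8 X^F Y.
In this assignment every recorded phenotype matches its genotype and every non-founder's genotype is obtainable from its parents' genotypes, so the pedigree is consistent.

Yes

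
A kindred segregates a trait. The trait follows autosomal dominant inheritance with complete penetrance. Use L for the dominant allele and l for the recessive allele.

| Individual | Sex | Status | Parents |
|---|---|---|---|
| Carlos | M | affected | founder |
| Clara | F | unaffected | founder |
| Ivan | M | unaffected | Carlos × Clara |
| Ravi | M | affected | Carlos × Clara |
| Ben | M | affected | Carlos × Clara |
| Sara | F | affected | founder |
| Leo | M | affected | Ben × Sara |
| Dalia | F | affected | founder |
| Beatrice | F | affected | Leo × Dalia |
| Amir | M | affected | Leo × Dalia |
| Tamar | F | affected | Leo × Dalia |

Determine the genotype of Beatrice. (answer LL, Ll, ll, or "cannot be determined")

cannot be determined

Beatrice's phenotype allows LL or Ll, and no parent or child forces a single allele at both positions; consistent genotype assignments exist with Beatrice as LL or Ll.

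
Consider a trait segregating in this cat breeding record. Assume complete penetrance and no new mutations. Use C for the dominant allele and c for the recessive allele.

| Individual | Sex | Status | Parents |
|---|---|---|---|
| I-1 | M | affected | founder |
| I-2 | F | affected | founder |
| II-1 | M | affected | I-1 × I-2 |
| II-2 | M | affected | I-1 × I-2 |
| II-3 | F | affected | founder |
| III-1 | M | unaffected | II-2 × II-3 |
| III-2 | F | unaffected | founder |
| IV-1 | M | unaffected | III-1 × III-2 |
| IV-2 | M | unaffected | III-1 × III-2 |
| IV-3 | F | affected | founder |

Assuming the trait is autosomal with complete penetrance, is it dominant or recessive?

dominant

II-2 and II-3 are both affected yet have an unaffected child III-1. Under a recessive model two affected parents are homozygous and every child would be affected, so the trait cannot be recessive.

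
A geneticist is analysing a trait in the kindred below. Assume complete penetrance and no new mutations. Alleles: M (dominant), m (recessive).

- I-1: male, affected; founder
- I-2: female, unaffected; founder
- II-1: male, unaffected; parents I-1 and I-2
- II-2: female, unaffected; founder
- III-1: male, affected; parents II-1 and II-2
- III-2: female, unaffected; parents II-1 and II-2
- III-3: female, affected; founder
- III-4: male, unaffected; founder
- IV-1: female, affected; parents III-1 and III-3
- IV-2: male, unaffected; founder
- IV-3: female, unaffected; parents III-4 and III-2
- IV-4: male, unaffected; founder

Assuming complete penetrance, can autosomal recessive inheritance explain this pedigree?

Yes

A consistent assignment under autosomal recessive exists: I-1 mm, I-2 MM, II-1 Mm, II-2 Mm, III-1 mm, III-2 MM, III-3 mm, III-4 MM, IV-1 mm, IV-2 MM, IV-3 MM, IV-4 MM.
In this assignment every recorded phenotype matches its genotype and every non-founder's genotype is obtainable from its parents' genotypes, so the pedigree is consistent.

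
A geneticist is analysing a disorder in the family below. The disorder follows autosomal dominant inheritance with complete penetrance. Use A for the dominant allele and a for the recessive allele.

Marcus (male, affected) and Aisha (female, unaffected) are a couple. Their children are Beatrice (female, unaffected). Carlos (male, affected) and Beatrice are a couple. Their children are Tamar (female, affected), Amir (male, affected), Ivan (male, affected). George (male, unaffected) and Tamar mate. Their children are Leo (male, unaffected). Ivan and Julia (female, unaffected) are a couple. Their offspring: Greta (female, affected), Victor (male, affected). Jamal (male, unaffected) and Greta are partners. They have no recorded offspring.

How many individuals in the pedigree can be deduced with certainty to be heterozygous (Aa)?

Obligate heterozygotes: Marcus is affected so carries A and passed a to Beatrice (aa), so Marcus is Aa; Tamar is affected so carries A and received a from Beatrice (aa), so Tamar is Aa; Amir is affected so carries A and received a from Beatrice (aa), so Amir is Aa; Ivan is affected so carries A and received a from Beatrice (aa), so Ivan is Aa; Greta is affected so carries A and received a from Julia (aa), so Greta is Aa; Victor is affected so carries A and received a from Julia (aa), so Victor is Aa.
Every other individual is either homozygous by phenotype or has at least one consistent homozygous assignment, so the count is 6.

6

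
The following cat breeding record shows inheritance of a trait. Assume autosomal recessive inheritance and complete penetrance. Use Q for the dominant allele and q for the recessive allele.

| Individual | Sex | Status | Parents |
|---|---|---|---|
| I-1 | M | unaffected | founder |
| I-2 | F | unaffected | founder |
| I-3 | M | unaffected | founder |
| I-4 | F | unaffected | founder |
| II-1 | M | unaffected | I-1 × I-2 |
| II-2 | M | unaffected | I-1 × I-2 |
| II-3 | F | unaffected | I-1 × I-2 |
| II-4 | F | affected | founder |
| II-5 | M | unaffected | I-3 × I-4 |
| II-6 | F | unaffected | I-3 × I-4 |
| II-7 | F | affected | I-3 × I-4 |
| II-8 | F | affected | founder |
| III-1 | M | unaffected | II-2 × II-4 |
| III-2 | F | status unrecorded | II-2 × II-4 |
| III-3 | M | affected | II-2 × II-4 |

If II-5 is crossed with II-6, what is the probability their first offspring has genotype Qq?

I-3 is unaffected so carries Q and passed q to II-7 (qq), so I-3 is Qq.
I-4 is unaffected so carries Q and passed q to II-7 (qq), so I-4 is Qq.
II-5 is an unaffected offspring of I-3 (Qq) × I-4 (Qq), whose cross gives 1/4 QQ : 1/2 Qq : 1/4 qq; conditioning on being unaffected, II-5 is QQ with probability 1/3, Qq with probability 2/3.
II-6 is an unaffected offspring of I-3 (Qq) × I-4 (Qq), whose cross gives 1/4 QQ : 1/2 Qq : 1/4 qq; conditioning on being unaffected, II-6 is QQ with probability 1/3, Qq with probability 2/3.
Summing over parental genotype combinations, P(offspring has genotype Qq) = 2/9·1/2 + 2/9·1/2 + 4/9·1/2 = 4/9.

4/9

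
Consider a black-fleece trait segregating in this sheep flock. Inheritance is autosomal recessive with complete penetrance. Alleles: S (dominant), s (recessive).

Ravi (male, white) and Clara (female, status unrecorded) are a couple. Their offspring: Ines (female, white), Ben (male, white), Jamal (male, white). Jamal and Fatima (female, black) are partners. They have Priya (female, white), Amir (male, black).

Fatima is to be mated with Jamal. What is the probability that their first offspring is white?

1/2

Fatima is black, so Fatima is ss.
Jamal is white so carries S and passed s to Amir (ss), so Jamal is Ss.
The cross gives 1/2 Ss : 1/2 ss, so P(offspring is white) = 1/2.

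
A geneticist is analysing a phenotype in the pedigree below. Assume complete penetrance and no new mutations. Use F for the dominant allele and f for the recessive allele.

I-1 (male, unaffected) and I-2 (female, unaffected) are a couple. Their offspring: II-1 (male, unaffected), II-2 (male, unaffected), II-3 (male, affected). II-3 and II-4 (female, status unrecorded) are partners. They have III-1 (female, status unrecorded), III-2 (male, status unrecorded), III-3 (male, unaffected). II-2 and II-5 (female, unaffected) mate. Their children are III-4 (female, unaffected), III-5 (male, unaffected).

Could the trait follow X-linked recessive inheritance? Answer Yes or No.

Yes

A consistent assignment under X-linked recessive exists: I-1 X^F Y, I-2 X^F X^f, II-1 X^F Y, II-2 X^F Y, II-3 X^f Y, II-4 X^F X^F, II-5 X^F X^F, III-1 X^F X^f, III-2 X^F Y, III-3 X^F Y, III-4 X^F X^F, III-5 X^F Y.
In this assignment every recorded phenotype matches its genotype and every non-founder's genotype is obtainable from its parents' genotypes, so the pedigree is consistent.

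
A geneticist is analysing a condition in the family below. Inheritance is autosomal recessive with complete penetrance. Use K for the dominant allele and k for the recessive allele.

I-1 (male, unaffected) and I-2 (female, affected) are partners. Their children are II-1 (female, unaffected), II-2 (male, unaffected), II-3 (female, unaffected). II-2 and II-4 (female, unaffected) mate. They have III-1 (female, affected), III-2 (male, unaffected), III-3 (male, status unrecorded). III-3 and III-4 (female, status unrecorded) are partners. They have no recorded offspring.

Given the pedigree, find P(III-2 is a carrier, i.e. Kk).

II-2 is unaffected so carries K and received k from I-2 (kk), so II-2 is Kk.
II-4 is unaffected so carries K and passed k to III-1 (kk), so II-4 is Kk.
Their cross gives offspring ratios 1/4 KK : 1/2 Kk : 1/4 kk. Conditioning on III-2 being unaffected, P(Kk) = 1/2 / 3/4 = 2/3.

2/3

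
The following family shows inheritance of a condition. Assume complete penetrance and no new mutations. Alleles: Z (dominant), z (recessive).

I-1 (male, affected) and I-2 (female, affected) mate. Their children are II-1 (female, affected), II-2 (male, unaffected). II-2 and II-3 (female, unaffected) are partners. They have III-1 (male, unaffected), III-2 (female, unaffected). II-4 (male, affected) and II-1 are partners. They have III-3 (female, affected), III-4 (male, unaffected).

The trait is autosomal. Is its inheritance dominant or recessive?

dominant

I-1 and I-2 are both affected yet have an unaffected child II-2. Under a recessive model two affected parents are homozygous and every child would be affected, so the trait cannot be recessive.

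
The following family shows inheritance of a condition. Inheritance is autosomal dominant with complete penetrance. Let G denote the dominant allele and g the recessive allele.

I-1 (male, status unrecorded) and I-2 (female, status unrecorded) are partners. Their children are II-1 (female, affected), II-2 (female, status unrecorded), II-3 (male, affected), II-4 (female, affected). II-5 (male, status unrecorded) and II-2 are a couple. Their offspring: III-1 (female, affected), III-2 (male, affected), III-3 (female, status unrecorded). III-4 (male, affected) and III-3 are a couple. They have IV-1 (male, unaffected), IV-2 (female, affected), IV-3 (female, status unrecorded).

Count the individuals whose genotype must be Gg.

1

Obligate heterozygotes: III-4 is affected so carries G and passed g to IV-1 (gg), so III-4 is Gg.
Every other individual is either homozygous by phenotype or has at least one consistent homozygous assignment, so the count is 1.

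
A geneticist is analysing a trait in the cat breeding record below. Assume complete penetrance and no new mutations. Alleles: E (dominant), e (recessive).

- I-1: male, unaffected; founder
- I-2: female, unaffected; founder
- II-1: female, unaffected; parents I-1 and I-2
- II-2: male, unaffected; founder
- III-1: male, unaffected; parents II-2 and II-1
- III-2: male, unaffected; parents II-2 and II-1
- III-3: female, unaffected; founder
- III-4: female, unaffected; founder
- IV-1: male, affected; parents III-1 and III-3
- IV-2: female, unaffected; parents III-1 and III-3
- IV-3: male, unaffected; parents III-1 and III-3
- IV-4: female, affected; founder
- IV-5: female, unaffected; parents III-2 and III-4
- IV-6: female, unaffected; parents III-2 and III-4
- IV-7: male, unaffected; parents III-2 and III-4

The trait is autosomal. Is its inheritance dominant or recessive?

III-1 and III-3 are both unaffected yet have an affected child IV-1. Under dominance, an affected child requires at least one affected parent, so the trait cannot be dominant.

recessive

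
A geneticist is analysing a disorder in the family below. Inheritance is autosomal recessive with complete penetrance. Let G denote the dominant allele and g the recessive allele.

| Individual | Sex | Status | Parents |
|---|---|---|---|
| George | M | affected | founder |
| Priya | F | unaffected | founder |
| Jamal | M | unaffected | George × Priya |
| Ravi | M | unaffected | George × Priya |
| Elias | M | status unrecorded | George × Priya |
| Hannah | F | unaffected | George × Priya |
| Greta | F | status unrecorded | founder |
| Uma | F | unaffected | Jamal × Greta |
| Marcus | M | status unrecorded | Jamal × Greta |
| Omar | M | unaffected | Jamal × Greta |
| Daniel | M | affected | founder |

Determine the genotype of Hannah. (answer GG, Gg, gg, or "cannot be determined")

Gg

From phenotype alone, Hannah is GG or Gg.
Hannah is unaffected so carries G and received g from George (gg), so Hannah is Gg.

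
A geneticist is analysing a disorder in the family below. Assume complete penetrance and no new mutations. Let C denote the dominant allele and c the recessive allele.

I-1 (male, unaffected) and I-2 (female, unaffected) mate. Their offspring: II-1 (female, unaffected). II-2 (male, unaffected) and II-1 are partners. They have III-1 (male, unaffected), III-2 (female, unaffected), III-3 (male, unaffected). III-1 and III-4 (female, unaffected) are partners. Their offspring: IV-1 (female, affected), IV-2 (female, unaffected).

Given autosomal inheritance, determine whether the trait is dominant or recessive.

III-1 and III-4 are both unaffected yet have an affected child IV-1. Under dominance, an affected child requires at least one affected parent, so the trait cannot be dominant.

recessive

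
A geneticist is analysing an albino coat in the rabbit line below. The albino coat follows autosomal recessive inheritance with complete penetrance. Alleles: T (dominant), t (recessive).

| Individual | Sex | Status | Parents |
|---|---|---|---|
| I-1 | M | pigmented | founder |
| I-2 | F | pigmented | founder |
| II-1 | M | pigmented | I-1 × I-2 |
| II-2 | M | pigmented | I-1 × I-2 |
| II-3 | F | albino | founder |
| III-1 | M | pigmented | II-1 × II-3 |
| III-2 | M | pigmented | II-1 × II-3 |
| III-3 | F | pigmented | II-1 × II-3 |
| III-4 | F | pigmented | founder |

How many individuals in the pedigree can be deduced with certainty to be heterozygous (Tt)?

Obligate heterozygotes: III-1 is pigmented so carries T and received t from II-3 (tt), so III-1 is Tt; III-2 is pigmented so carries T and received t from II-3 (tt), so III-2 is Tt; III-3 is pigmented so carries T and received t from II-3 (tt), so III-3 is Tt.
Every other individual is either homozygous by phenotype or has at least one consistent homozygous assignment, so the count is 3.

3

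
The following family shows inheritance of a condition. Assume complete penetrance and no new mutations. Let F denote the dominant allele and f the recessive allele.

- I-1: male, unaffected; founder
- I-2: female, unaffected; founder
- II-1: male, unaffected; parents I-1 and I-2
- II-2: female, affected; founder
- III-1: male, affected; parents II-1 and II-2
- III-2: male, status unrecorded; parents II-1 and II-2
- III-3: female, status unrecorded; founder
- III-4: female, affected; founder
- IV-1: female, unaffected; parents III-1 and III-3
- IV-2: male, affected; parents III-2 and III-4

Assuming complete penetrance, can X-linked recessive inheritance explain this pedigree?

A consistent assignment under X-linked recessive exists: I-1 X^F Y, I-2 X^F X^F, II-1 X^F Y, II-2 X^f X^f, III-1 X^f Y, III-2 X^f Y, III-3 X^F X^F, III-4 X^f X^f, IV-1 X^F X^f, IV-2 X^f Y.
In this assignment every recorded phenotype matches its genotype and every non-founder's genotype is obtainable from its parents' genotypes, so the pedigree is consistent.

Yes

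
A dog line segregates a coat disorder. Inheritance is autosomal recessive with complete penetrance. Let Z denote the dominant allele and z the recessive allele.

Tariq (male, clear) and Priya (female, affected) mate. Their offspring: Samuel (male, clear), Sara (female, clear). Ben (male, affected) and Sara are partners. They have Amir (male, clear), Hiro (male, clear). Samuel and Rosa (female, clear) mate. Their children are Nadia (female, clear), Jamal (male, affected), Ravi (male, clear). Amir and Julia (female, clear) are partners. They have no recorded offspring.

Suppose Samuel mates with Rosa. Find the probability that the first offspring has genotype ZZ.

Samuel is clear so carries Z and received z from Priya (zz), so Samuel is Zz.
Rosa is clear so carries Z and passed z to Jamal (zz), so Rosa is Zz.
The cross gives 1/4 ZZ : 1/2 Zz : 1/4 zz, so P(offspring has genotype ZZ) = 1/4.

1/4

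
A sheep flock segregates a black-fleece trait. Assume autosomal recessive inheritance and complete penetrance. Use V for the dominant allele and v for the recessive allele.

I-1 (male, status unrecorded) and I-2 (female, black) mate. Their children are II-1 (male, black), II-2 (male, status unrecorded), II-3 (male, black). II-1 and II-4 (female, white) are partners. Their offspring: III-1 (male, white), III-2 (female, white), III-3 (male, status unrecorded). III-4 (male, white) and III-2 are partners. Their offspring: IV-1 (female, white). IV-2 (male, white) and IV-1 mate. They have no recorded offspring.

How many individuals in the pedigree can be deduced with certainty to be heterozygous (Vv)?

2

Obligate heterozygotes: III-1 is white so carries V and received v from II-1 (vv), so III-1 is Vv; III-2 is white so carries V and received v from II-1 (vv), so III-2 is Vv.
Every other individual is either homozygous by phenotype or has at least one consistent homozygous assignment, so the count is 2.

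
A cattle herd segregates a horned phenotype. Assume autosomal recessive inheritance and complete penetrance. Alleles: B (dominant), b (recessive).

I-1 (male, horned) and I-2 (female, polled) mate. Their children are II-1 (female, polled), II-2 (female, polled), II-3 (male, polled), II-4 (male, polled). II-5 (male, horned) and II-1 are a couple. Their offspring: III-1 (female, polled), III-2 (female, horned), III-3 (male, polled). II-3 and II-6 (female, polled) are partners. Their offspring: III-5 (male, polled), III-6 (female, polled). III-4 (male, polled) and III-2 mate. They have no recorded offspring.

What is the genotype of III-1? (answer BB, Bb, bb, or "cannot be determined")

From phenotype alone, III-1 is BB or Bb.
III-1 is polled so carries B and received b from II-5 (bb), so III-1 is Bb.

Bb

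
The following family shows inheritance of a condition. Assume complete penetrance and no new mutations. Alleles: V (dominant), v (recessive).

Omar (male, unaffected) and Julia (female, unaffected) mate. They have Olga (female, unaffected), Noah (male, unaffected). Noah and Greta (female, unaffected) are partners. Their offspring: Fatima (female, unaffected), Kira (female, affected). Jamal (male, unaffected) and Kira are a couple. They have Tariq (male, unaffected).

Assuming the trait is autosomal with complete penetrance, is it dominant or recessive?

recessive

Noah and Greta are both unaffected yet have an affected child Kira. Under dominance, an affected child requires at least one affected parent, so the trait cannot be dominant.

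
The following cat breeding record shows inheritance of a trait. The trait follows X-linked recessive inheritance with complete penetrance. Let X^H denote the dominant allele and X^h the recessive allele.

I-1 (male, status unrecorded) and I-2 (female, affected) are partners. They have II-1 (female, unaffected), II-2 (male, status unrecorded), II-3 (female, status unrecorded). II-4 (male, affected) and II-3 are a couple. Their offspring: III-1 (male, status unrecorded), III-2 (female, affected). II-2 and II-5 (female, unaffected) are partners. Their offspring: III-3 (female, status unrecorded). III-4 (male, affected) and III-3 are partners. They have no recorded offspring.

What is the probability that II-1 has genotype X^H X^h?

1

II-1 is unaffected so carries H and received h from I-2 (X^h X^h), so II-1 is X^H X^h, giving P(X^H X^h) = 1.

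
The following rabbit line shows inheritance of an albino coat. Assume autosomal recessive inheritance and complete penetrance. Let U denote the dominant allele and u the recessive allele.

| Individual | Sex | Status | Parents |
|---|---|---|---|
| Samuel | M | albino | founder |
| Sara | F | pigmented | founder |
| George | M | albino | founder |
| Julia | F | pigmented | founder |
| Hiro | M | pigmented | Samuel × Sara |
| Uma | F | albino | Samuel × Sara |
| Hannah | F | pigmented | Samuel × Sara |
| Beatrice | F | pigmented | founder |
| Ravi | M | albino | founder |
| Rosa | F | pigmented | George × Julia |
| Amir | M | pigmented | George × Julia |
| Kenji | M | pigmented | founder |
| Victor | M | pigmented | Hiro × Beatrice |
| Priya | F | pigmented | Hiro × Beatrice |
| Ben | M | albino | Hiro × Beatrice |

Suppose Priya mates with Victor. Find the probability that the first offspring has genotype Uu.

4/9

Hiro is pigmented so carries U and received u from Samuel (uu), so Hiro is Uu.
Beatrice is pigmented so carries U and passed u to Ben (uu), so Beatrice is Uu.
Priya is a pigmented offspring of Hiro (Uu) × Beatrice (Uu), whose cross gives 1/4 UU : 1/2 Uu : 1/4 uu; conditioning on being pigmented, Priya is UU with probability 1/3, Uu with probability 2/3.
Victor is a pigmented offspring of Hiro (Uu) × Beatrice (Uu), whose cross gives 1/4 UU : 1/2 Uu : 1/4 uu; conditioning on being pigmented, Victor is UU with probability 1/3, Uu with probability 2/3.
Summing over parental genotype combinations, P(offspring has genotype Uu) = 2/9·1/2 + 2/9·1/2 + 4/9·1/2 = 4/9.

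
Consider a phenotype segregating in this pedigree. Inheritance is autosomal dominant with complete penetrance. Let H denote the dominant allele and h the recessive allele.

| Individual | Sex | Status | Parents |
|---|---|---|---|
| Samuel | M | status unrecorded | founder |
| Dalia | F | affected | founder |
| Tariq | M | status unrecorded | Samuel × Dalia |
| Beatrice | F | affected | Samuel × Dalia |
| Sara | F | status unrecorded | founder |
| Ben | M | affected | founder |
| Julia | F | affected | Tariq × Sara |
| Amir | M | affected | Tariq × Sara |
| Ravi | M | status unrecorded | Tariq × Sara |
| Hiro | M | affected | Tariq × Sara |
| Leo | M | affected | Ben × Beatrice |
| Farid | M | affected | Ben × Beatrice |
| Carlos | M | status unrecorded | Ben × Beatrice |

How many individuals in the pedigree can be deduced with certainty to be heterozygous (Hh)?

No individual's genotype is forced to Hh by the pedigree, so the count is 0.

0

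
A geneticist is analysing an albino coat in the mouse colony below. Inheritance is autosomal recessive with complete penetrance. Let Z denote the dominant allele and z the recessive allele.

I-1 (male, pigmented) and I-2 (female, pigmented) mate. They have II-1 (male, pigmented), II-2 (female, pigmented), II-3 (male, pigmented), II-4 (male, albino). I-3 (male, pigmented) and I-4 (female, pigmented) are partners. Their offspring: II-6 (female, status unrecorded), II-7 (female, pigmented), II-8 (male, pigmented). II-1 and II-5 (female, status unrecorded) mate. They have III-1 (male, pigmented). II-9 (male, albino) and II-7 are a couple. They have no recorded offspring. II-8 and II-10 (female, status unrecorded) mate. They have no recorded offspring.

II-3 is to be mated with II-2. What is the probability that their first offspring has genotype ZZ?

I-1 is pigmented so carries Z and passed z to II-4 (zz), so I-1 is Zz.
I-2 is pigmented so carries Z and passed z to II-4 (zz), so I-2 is Zz.
II-3 is a pigmented offspring of I-1 (Zz) × I-2 (Zz), whose cross gives 1/4 ZZ : 1/2 Zz : 1/4 zz; conditioning on being pigmented, II-3 is ZZ with probability 1/3, Zz with probability 2/3.
II-2 is a pigmented offspring of I-1 (Zz) × I-2 (Zz), whose cross gives 1/4 ZZ : 1/2 Zz : 1/4 zz; conditioning on being pigmented, II-2 is ZZ with probability 1/3, Zz with probability 2/3.
Summing over parental genotype combinations, P(offspring has genotype ZZ) = 1/9·1 + 2/9·1/2 + 2/9·1/2 + 4/9·1/4 = 4/9.

4/9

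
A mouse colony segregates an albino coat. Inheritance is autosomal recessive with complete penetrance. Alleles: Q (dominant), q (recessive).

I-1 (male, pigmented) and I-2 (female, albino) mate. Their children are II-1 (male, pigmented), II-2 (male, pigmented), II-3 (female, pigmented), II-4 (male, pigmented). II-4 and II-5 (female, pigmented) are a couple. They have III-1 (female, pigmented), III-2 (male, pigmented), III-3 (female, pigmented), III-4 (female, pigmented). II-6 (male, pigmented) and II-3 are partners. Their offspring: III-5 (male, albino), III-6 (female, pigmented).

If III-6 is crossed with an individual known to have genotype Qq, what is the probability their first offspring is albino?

II-6 is pigmented so carries Q and passed q to III-5 (qq), so II-6 is Qq.
II-3 is pigmented so carries Q and received q from I-2 (qq), so II-3 is Qq.
III-6 is a pigmented offspring of II-6 (Qq) × II-3 (Qq), whose cross gives 1/4 QQ : 1/2 Qq : 1/4 qq; conditioning on being pigmented, III-6 is QQ with probability 1/3, Qq with probability 2/3.
Summing over parental genotype combinations, P(offspring is albino) = 2/3·1/4 = 1/6.

1/6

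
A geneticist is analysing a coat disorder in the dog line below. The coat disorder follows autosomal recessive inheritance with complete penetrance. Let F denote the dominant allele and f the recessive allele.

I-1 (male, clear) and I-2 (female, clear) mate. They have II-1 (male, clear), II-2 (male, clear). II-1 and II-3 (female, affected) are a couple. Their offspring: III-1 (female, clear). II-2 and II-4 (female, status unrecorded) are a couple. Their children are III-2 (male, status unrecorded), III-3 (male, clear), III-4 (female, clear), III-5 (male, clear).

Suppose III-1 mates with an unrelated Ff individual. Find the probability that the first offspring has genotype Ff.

III-1 is clear so carries F and received f from II-3 (ff), so III-1 is Ff.
The cross gives 1/4 FF : 1/2 Ff : 1/4 ff, so P(offspring has genotype Ff) = 1/2.

1/2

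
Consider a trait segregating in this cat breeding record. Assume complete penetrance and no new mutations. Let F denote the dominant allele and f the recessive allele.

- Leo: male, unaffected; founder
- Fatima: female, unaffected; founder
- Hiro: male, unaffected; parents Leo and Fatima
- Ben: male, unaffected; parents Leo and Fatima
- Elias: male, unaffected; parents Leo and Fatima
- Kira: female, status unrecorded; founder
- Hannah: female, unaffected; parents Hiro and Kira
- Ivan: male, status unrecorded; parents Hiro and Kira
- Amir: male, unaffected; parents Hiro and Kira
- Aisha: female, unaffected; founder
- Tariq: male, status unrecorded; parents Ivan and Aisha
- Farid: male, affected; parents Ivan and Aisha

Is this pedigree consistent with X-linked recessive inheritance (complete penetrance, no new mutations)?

Yes

A consistent assignment under X-linked recessive exists: Leo X^F Y, Fatima X^F X^F, Hiro X^F Y, Ben X^F Y, Elias X^F Y, Kira X^F X^F, Hannah X^F X^F, Ivan X^F Y, Amir X^F Y, Aisha X^F X^f, Tariq X^F Y, Farid X^f Y.
In this assignment every recorded phenotype matches its genotype and every non-founder's genotype is obtainable from its parents' genotypes, so the pedigree is consistent.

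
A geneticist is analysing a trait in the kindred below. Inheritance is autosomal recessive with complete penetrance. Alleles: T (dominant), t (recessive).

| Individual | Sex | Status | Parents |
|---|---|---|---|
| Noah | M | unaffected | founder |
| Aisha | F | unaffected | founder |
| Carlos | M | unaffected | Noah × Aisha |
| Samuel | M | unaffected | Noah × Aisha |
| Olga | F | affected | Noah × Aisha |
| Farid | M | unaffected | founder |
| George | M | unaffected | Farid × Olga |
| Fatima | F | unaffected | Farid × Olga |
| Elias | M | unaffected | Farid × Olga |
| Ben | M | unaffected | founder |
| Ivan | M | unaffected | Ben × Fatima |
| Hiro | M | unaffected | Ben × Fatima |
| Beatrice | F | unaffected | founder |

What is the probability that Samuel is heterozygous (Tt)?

2/3

Noah is unaffected so carries T and passed t to Olga (tt), so Noah is Tt.
Aisha is unaffected so carries T and passed t to Olga (tt), so Aisha is Tt.
Their cross gives offspring ratios 1/4 TT : 1/2 Tt : 1/4 tt. Conditioning on Samuel being unaffected, P(Tt) = 1/2 / 3/4 = 2/3.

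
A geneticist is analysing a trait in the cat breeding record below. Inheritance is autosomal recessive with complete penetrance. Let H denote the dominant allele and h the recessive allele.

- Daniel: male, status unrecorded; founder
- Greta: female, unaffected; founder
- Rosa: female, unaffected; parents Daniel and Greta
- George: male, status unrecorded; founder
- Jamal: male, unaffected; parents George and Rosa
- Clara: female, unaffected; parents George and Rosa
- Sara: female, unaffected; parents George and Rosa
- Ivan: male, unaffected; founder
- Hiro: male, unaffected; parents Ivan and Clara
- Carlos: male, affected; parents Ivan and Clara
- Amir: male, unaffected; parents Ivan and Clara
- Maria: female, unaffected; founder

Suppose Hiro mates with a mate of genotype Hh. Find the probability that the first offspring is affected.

1/6

Ivan is unaffected so carries H and passed h to Carlos (hh), so Ivan is Hh.
Clara is unaffected so carries H and passed h to Carlos (hh), so Clara is Hh.
Hiro is an unaffected offspring of Ivan (Hh) × Clara (Hh), whose cross gives 1/4 HH : 1/2 Hh : 1/4 hh; conditioning on being unaffected, Hiro is HH with probability 1/3, Hh with probability 2/3.
Summing over parental genotype combinations, P(offspring is affected) = 2/3·1/4 = 1/6.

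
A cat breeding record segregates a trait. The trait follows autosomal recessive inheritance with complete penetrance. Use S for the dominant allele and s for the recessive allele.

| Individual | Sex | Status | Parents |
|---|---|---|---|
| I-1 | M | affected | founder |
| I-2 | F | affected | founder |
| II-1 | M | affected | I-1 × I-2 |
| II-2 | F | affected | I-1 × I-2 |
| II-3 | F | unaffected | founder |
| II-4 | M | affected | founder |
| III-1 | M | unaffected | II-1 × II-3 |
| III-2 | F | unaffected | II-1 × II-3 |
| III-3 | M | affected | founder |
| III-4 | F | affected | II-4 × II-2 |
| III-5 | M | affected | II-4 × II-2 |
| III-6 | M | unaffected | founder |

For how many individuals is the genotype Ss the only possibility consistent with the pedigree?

Obligate heterozygotes: III-1 is unaffected so carries S and received s from II-1 (ss), so III-1 is Ss; III-2 is unaffected so carries S and received s from II-1 (ss), so III-2 is Ss.
Every other individual is either homozygous by phenotype or has at least one consistent homozygous assignment, so the count is 2.

2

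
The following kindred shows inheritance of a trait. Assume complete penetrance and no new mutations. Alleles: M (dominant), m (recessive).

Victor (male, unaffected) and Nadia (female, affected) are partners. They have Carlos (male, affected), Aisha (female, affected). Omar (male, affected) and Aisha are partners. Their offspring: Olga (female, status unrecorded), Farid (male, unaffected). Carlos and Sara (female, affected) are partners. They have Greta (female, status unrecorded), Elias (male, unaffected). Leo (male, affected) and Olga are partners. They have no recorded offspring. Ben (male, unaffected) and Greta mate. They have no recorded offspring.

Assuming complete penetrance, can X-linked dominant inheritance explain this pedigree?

A consistent assignment under X-linked dominant exists: Victor X^m Y, Nadia X^M X^M, Carlos X^M Y, Aisha X^M X^m, Omar X^M Y, Sara X^M X^m, Olga X^M X^M, Farid X^m Y, Leo X^M Y, Greta X^M X^M, Elias X^m Y, Ben X^m Y.
In this assignment every recorded phenotype matches its genotype and every non-founder's genotype is obtainable from its parents' genotypes, so the pedigree is consistent.

Yes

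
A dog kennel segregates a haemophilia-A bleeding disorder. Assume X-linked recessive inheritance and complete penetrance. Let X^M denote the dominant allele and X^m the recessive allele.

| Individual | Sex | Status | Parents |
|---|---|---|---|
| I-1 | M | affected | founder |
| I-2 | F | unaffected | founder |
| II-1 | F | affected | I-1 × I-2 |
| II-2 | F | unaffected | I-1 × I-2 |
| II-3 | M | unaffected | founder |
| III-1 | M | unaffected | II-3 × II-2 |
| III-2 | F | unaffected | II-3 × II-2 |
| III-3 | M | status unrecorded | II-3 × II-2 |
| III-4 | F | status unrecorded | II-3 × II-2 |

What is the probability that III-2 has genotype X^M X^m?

1/2

II-3 is unaffected, so II-3 is X^M Y.
II-2 is unaffected so carries M and received m from I-1 (X^m Y), so II-2 is X^M X^m.
Their cross gives offspring ratios 1/2 X^M X^M : 1/2 X^M X^m. Conditioning on III-2 being unaffected, P(X^M X^m) = 1/2 / 1 = 1/2.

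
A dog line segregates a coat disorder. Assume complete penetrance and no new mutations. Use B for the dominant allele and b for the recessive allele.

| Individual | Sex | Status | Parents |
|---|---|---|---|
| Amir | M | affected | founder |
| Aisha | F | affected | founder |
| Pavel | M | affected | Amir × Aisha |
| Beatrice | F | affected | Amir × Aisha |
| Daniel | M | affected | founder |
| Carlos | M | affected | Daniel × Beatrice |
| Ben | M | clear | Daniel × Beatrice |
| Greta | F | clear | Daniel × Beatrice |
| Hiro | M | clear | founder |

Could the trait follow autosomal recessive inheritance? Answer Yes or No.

No

Under autosomal recessive, Ben (clear, male) cannot arise from Daniel (affected) × Beatrice (affected).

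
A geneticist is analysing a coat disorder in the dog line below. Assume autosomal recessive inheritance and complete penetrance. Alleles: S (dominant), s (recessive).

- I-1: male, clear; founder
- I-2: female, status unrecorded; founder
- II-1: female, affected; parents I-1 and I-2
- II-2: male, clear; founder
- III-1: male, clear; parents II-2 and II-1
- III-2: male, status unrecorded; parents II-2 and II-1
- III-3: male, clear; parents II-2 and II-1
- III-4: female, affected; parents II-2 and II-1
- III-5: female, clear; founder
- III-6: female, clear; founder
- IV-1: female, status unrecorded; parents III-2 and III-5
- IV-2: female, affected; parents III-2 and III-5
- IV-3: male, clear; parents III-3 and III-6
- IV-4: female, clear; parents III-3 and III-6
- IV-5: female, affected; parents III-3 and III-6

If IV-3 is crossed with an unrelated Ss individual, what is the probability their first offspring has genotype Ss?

III-3 is clear so carries S and received s from II-1 (ss), so III-3 is Ss.
III-6 is clear so carries S and passed s to IV-5 (ss), so III-6 is Ss.
IV-3 is a clear offspring of III-3 (Ss) × III-6 (Ss), whose cross gives 1/4 SS : 1/2 Ss : 1/4 ss; conditioning on being clear, IV-3 is SS with probability 1/3, Ss with probability 2/3.
Summing over parental genotype combinations, P(offspring has genotype Ss) = 1/3·1/2 + 2/3·1/2 = 1/2.

1/2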